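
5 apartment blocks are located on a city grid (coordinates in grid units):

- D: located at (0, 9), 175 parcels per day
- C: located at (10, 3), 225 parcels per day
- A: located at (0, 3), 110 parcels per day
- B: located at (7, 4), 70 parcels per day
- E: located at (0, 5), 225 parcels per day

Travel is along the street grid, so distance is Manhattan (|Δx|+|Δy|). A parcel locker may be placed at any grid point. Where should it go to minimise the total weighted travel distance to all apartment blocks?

(0, 4)

Manhattan distance separates: Σwᵢ(|x−xᵢ|+|y−yᵢ|) = Σwᵢ|x−xᵢ| + Σwᵢ|y−yᵢ|, so x and y are optimised independently as 1-D weighted medians.
Total weight W = 805; half = 402.5.
x-coordinate, sorted with cumulative weight:
  x=0 (D, w=175) cum 175
  x=0 (A, w=110) cum 285
  x=0 (E, w=225) cum 510  ← median
  x=7 (B, w=70) cum 580
  x=10 (C, w=225) cum 805
⇒ x* = 0
y-coordinate, sorted with cumulative weight:
  y=3 (C, w=225) cum 225
  y=3 (A, w=110) cum 335
  y=4 (B, w=70) cum 405  ← median
  y=5 (E, w=225) cum 630
  y=9 (D, w=175) cum 805
⇒ y* = 4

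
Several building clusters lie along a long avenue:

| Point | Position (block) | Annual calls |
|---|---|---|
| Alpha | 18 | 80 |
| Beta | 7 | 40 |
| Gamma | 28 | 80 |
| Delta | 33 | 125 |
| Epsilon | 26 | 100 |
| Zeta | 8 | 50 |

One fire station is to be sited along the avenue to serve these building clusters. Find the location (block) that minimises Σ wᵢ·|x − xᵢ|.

For a sum of weighted absolute distances on a line, the optimum is the weighted median (not the mean). Total weight W = 475; half-weight = 237.5.
Sort by position and accumulate weight:
  block 7 (Beta, w=40) → cum 40
  block 8 (Zeta, w=50) → cum 90
  block 18 (Alpha, w=80) → cum 170
  block 26 (Epsilon, w=100) → cum 270  ≥ 237.5 → median here
  block 28 (Gamma, w=80) → cum 350
  block 33 (Delta, w=125) → cum 475
Optimal location: block 26.

x = 26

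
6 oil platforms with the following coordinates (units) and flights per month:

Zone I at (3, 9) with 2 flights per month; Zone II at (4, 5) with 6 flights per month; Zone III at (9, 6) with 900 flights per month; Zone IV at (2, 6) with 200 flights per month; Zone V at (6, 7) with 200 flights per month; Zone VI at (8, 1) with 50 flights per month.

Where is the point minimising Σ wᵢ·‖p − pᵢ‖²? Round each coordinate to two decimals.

(7.46, 5.96)

The minimiser of Σwᵢ‖p−pᵢ‖² is the weighted centroid p* = (Σwᵢpᵢ)/(Σwᵢ).
Σwᵢ = 1358.
Σwᵢxᵢ = 2·3 + 6·4 + 900·9 + 200·2 + 200·6 + 50·8 = 10130.
Σwᵢyᵢ = 2·9 + 6·5 + 900·6 + 200·6 + 200·7 + 50·1 = 8098.
x* = 10130/1358 = 7.46, y* = 8098/1358 = 5.96.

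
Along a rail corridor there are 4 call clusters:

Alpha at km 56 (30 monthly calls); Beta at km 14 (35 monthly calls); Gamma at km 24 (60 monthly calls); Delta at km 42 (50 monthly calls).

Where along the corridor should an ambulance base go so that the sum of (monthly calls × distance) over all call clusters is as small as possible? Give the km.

For a sum of weighted absolute distances on a line, the optimum is the weighted median (not the mean). Total weight W = 175; half-weight = 87.5.
Sort by position and accumulate weight:
  km 14 (Beta, w=35) → cum 35
  km 24 (Gamma, w=60) → cum 95  ≥ 87.5 → median here
  km 42 (Delta, w=50) → cum 145
  km 56 (Alpha, w=30) → cum 175
Optimal location: km 24.

x = 24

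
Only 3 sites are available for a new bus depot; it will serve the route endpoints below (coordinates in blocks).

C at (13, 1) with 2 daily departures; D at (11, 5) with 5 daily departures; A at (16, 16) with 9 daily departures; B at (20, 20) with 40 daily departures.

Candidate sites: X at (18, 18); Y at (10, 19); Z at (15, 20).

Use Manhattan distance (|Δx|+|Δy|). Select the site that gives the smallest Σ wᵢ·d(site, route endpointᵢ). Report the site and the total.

Total weighted distance at each candidate:
  X (18, 18): total = 340
  Y (10, 19): total = 638
  Z (15, 20): total = 382
Minimum is at X with total 340 blocks.

X, total 340 blocks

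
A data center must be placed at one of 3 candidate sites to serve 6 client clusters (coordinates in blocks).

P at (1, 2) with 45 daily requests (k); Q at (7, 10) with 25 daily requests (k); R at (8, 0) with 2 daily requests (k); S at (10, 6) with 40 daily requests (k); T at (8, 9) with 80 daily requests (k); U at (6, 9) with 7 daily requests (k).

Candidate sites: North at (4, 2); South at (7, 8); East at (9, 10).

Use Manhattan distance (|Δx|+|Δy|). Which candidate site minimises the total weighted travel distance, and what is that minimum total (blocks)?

South, total 982 blocks

Total weighted distance at each candidate:
  North (4, 2): total = 1765
  South (7, 8): total = 982
  East (9, 10): total = 1180
Minimum is at South with total 982 blocks.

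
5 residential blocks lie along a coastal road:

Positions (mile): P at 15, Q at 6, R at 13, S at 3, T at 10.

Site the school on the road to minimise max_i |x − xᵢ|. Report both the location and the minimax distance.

location 9, max distance 6

The 1-center on a line is the midpoint of the two extreme points: leftmost at 3, rightmost at 15.
Optimal location = (3 + 15)/2 = 9; maximum distance = (15 − 3)/2 = 6.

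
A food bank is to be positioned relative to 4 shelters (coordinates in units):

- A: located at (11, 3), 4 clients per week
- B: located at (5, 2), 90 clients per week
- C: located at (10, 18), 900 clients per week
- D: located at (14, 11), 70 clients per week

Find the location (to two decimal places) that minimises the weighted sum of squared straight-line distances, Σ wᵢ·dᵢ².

(9.84, 16.13)

The minimiser of Σwᵢ‖p−pᵢ‖² is the weighted centroid p* = (Σwᵢpᵢ)/(Σwᵢ).
Σwᵢ = 1064.
Σwᵢxᵢ = 4·11 + 90·5 + 900·10 + 70·14 = 10474.
Σwᵢyᵢ = 4·3 + 90·2 + 900·18 + 70·11 = 17162.
x* = 10474/1064 = 9.84, y* = 17162/1064 = 16.13.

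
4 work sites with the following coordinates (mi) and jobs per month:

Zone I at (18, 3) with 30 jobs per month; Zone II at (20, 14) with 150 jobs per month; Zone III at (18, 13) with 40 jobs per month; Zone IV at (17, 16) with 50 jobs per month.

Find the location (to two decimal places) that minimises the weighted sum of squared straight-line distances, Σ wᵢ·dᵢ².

The minimiser of Σwᵢ‖p−pᵢ‖² is the weighted centroid p* = (Σwᵢpᵢ)/(Σwᵢ).
Σwᵢ = 270.
Σwᵢxᵢ = 30·18 + 150·20 + 40·18 + 50·17 = 5110.
Σwᵢyᵢ = 30·3 + 150·14 + 40·13 + 50·16 = 3510.
x* = 5110/270 = 18.93, y* = 3510/270 = 13.00.

(18.93, 13.00)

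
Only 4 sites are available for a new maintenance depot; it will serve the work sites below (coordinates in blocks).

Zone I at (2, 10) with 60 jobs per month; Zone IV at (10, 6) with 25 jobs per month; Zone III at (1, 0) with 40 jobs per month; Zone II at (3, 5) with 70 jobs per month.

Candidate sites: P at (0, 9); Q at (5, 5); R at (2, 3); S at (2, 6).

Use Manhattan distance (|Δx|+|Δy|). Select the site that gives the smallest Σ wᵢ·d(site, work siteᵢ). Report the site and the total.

Total weighted distance at each candidate:
  P (0, 9): total = 1395
  Q (5, 5): total = 1130
  R (2, 3): total = 1065
  S (2, 6): total = 860
Minimum is at S with total 860 blocks.

S, total 860 blocks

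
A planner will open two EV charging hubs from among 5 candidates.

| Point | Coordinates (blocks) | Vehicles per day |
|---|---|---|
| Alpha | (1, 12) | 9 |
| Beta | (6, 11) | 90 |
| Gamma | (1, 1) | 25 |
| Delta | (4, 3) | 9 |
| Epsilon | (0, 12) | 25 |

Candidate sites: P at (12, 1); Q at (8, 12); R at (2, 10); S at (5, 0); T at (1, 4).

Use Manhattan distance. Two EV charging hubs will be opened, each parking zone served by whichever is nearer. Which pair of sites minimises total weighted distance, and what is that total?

Evaluate every pair (each demand assigned to the nearer of the two):
  {Q, T}: total = 644
  {R, T}: total = 688
  {Q, S}: total = 694
  {Q, R}: total = 728
  {R, S}: total = 738
  {P, Q}: total = 898
  {P, R}: total = 908
  {P, T}: total = 1488
  {S, T}: total = 1488
  {P, S}: total = 1810
Best pair: {Q, T} with total 644.

{Q, T}, total 644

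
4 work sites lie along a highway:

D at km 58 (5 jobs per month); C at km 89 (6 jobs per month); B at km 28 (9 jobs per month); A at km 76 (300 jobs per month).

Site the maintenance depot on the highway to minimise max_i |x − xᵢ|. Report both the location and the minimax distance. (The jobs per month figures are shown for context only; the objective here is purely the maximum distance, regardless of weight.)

location 58.5, max distance 30.5

The 1-center on a line is the midpoint of the two extreme points: leftmost at 28, rightmost at 89.
Optimal location = (28 + 89)/2 = 58.5; maximum distance = (89 − 28)/2 = 30.5.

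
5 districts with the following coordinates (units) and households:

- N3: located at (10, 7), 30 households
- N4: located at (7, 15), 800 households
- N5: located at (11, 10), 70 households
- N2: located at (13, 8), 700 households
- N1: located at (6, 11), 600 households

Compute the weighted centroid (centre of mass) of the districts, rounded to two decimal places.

The minimiser of Σwᵢ‖p−pᵢ‖² is the weighted centroid p* = (Σwᵢpᵢ)/(Σwᵢ).
Σwᵢ = 2200.
Σwᵢxᵢ = 30·10 + 800·7 + 70·11 + 700·13 + 600·6 = 19370.
Σwᵢyᵢ = 30·7 + 800·15 + 70·10 + 700·8 + 600·11 = 25110.
x* = 19370/2200 = 8.80, y* = 25110/2200 = 11.41.

(8.80, 11.41)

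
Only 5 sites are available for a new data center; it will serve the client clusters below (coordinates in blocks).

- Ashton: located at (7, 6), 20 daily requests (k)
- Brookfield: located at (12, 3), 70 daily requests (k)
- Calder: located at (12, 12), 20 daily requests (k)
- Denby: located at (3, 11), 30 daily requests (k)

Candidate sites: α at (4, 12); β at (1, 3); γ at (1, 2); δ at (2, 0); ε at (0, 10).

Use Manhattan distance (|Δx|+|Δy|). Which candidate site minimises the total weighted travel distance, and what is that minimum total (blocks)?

Total weighted distance at each candidate:
  α (4, 12): total = 1590
  β (1, 3): total = 1650
  γ (1, 2): total = 1790
  δ (2, 0): total = 1930
  ε (0, 10): total = 1950
Minimum is at α with total 1590 blocks.

α, total 1590 blocks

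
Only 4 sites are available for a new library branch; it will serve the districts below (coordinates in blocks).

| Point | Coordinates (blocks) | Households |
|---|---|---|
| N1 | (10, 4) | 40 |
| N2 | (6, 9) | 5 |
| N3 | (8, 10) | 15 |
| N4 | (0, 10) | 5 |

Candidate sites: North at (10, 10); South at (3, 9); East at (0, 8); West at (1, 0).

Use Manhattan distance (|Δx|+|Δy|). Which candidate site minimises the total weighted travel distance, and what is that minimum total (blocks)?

Total weighted distance at each candidate:
  North (10, 10): total = 345
  South (3, 9): total = 605
  East (0, 8): total = 755
  West (1, 0): total = 900
Minimum is at North with total 345 blocks.

North, total 345 blocks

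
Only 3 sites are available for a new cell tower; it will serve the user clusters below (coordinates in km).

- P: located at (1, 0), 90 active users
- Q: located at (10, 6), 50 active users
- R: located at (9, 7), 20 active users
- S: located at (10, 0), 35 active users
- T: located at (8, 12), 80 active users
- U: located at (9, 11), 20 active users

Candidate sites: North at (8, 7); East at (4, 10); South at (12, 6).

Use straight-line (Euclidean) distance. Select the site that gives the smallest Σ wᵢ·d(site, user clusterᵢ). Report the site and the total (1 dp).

North, total 1760.0 km

Total weighted distance at each candidate:
  North (8, 7): total = 1760.0
  East (4, 10): total = 2284.7
  South (12, 6): total = 2205.8
Minimum is at North with total 1760.0 km.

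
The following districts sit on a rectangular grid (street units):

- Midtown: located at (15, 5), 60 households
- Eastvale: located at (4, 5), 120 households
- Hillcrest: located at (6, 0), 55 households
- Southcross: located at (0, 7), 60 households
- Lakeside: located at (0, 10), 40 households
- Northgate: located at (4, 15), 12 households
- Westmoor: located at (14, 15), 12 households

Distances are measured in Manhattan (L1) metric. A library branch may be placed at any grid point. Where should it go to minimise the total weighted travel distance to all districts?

(4, 5)

Manhattan distance separates: Σwᵢ(|x−xᵢ|+|y−yᵢ|) = Σwᵢ|x−xᵢ| + Σwᵢ|y−yᵢ|, so x and y are optimised independently as 1-D weighted medians.
Total weight W = 359; half = 179.5.
x-coordinate, sorted with cumulative weight:
  x=0 (Southcross, w=60) cum 60
  x=0 (Lakeside, w=40) cum 100
  x=4 (Eastvale, w=120) cum 220  ← median
  x=4 (Northgate, w=12) cum 232
  x=6 (Hillcrest, w=55) cum 287
  x=14 (Westmoor, w=12) cum 299
  x=15 (Midtown, w=60) cum 359
⇒ x* = 4
y-coordinate, sorted with cumulative weight:
  y=0 (Hillcrest, w=55) cum 55
  y=5 (Midtown, w=60) cum 115
  y=5 (Eastvale, w=120) cum 235  ← median
  y=7 (Southcross, w=60) cum 295
  y=10 (Lakeside, w=40) cum 335
  y=15 (Northgate, w=12) cum 347
  y=15 (Westmoor, w=12) cum 359
⇒ y* = 5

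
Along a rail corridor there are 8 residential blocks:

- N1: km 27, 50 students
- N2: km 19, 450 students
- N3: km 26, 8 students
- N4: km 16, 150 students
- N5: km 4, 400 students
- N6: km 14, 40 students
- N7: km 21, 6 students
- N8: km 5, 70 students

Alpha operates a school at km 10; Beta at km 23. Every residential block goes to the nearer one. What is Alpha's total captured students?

The indifferent point is the midpoint (10+23)/2 = 16.5; residential blocks left of it (closer to Alpha at 10) go to Alpha, those right go to Beta.
  N5 at 4 (w=400) → Alpha
  N8 at 5 (w=70) → Alpha
  N6 at 14 (w=40) → Alpha
  N4 at 16 (w=150) → Alpha
  N2 at 19 (w=450) → Beta
  N7 at 21 (w=6) → Beta
  N3 at 26 (w=8) → Beta
  N1 at 27 (w=50) → Beta
Alpha captures 660; Beta captures 514.

660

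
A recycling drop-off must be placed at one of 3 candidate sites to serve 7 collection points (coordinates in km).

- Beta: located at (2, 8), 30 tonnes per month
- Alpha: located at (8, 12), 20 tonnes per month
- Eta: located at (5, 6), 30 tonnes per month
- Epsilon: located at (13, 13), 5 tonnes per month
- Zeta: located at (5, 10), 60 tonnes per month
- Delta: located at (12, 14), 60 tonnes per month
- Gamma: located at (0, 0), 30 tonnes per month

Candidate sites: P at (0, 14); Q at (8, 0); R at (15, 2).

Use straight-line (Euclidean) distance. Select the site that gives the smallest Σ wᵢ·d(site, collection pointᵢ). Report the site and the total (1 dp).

P, total 2227.1 km

Total weighted distance at each candidate:
  P (0, 14): total = 2227.1
  Q (8, 0): total = 2550.9
  R (15, 2): total = 3017.2
Minimum is at P with total 2227.1 km.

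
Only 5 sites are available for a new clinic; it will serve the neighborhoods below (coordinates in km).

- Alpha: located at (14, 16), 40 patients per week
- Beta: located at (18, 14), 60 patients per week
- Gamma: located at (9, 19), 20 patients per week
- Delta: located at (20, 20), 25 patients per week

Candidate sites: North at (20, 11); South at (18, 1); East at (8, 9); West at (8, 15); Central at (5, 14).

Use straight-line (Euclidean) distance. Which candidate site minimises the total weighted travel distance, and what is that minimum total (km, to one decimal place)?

North, total 1025.8 km

Total weighted distance at each candidate:
  North (20, 11): total = 1025.8
  South (18, 1): total = 2281.1
  East (8, 9): total = 1647.6
  West (8, 15): total = 1253.8
  Central (5, 14): total = 1680.7
Minimum is at North with total 1025.8 km.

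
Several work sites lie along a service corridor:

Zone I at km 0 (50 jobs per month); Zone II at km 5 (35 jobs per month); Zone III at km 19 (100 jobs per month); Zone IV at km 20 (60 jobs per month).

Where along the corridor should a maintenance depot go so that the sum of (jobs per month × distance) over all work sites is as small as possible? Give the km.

x = 19

For a sum of weighted absolute distances on a line, the optimum is the weighted median (not the mean). Total weight W = 245; half-weight = 122.5.
Sort by position and accumulate weight:
  km 0 (Zone I, w=50) → cum 50
  km 5 (Zone II, w=35) → cum 85
  km 19 (Zone III, w=100) → cum 185  ≥ 122.5 → median here
  km 20 (Zone IV, w=60) → cum 245
Optimal location: km 19.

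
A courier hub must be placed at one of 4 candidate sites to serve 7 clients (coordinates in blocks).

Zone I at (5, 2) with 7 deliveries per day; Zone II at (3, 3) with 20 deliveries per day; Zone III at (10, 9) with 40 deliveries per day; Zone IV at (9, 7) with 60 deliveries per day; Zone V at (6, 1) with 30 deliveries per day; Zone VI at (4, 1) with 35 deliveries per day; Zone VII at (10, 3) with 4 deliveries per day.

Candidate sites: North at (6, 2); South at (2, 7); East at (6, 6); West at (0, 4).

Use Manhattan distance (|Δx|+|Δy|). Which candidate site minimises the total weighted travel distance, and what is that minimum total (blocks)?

East, total 1098 blocks

Total weighted distance at each candidate:
  North (6, 2): total = 1162
  South (2, 7): total = 1604
  East (6, 6): total = 1098
  West (0, 4): total = 2008
Minimum is at East with total 1098 blocks.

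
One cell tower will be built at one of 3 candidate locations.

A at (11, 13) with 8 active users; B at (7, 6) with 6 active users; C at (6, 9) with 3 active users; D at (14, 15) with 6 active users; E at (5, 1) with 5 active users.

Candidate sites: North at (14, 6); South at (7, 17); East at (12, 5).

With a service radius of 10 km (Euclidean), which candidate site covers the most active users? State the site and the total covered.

Coverage radius r = 10 km; a point is covered iff (Δx)²+(Δy)² ≤ 10² = 100.
  North (14, 6): covers {A, B, C, D} → 23
  South (7, 17): covers {A, C, D} → 17
  East (12, 5): covers {A, B, C, E} → 22
Maximum coverage at North: 23 active users.

North, covering 23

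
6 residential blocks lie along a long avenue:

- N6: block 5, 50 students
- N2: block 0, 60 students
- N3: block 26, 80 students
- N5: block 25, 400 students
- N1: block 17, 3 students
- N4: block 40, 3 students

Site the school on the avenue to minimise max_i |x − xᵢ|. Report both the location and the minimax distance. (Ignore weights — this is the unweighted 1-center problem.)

The 1-center on a line is the midpoint of the two extreme points: leftmost at 0, rightmost at 40.
Optimal location = (0 + 40)/2 = 20; maximum distance = (40 − 0)/2 = 20.

location 20, max distance 20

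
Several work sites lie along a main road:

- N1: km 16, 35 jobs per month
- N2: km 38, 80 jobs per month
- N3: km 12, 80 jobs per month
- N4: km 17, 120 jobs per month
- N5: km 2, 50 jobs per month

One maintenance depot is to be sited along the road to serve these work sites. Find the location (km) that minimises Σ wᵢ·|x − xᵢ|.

For a sum of weighted absolute distances on a line, the optimum is the weighted median (not the mean). Total weight W = 365; half-weight = 182.5.
Sort by position and accumulate weight:
  km 2 (N5, w=50) → cum 50
  km 12 (N3, w=80) → cum 130
  km 16 (N1, w=35) → cum 165
  km 17 (N4, w=120) → cum 285  ≥ 182.5 → median here
  km 38 (N2, w=80) → cum 365
Optimal location: km 17.

x = 17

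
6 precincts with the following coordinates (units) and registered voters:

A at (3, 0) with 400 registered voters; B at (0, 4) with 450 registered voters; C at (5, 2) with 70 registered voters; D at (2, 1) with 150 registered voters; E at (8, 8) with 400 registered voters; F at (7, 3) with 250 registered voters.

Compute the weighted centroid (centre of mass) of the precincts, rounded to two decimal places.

The minimiser of Σwᵢ‖p−pᵢ‖² is the weighted centroid p* = (Σwᵢpᵢ)/(Σwᵢ).
Σwᵢ = 1720.
Σwᵢxᵢ = 400·3 + 450·0 + 70·5 + 150·2 + 400·8 + 250·7 = 6800.
Σwᵢyᵢ = 400·0 + 450·4 + 70·2 + 150·1 + 400·8 + 250·3 = 6040.
x* = 6800/1720 = 3.95, y* = 6040/1720 = 3.51.

(3.95, 3.51)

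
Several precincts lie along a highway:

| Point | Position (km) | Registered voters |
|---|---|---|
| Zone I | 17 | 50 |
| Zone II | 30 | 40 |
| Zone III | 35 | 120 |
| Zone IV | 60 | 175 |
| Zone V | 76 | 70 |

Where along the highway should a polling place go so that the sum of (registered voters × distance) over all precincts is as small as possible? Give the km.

x = 60

For a sum of weighted absolute distances on a line, the optimum is the weighted median (not the mean). Total weight W = 455; half-weight = 227.5.
Sort by position and accumulate weight:
  km 17 (Zone I, w=50) → cum 50
  km 30 (Zone II, w=40) → cum 90
  km 35 (Zone III, w=120) → cum 210
  km 60 (Zone IV, w=175) → cum 385  ≥ 227.5 → median here
  km 76 (Zone V, w=70) → cum 455
Optimal location: km 60.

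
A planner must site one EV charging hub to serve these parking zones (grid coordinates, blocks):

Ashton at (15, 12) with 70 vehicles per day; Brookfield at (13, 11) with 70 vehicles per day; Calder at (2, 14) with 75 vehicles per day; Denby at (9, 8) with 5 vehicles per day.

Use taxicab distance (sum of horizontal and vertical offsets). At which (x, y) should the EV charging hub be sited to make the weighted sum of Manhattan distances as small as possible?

Manhattan distance separates: Σwᵢ(|x−xᵢ|+|y−yᵢ|) = Σwᵢ|x−xᵢ| + Σwᵢ|y−yᵢ|, so x and y are optimised independently as 1-D weighted medians.
Total weight W = 220; half = 110.
x-coordinate, sorted with cumulative weight:
  x=2 (Calder, w=75) cum 75
  x=9 (Denby, w=5) cum 80
  x=13 (Brookfield, w=70) cum 150  ← median
  x=15 (Ashton, w=70) cum 220
⇒ x* = 13
y-coordinate, sorted with cumulative weight:
  y=8 (Denby, w=5) cum 5
  y=11 (Brookfield, w=70) cum 75
  y=12 (Ashton, w=70) cum 145  ← median
  y=14 (Calder, w=75) cum 220
⇒ y* = 12

(13, 12)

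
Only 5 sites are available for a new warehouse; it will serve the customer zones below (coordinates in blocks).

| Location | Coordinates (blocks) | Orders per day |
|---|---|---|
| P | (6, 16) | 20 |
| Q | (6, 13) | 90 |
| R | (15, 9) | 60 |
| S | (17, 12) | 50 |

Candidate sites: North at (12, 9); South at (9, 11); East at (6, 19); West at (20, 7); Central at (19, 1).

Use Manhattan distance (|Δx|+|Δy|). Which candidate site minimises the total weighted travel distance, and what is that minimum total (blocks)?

South, total 1540 blocks

Total weighted distance at each candidate:
  North (12, 9): total = 1740
  South (9, 11): total = 1540
  East (6, 19): total = 2640
  West (20, 7): total = 3080
  Central (19, 1): total = 4180
Minimum is at South with total 1540 blocks.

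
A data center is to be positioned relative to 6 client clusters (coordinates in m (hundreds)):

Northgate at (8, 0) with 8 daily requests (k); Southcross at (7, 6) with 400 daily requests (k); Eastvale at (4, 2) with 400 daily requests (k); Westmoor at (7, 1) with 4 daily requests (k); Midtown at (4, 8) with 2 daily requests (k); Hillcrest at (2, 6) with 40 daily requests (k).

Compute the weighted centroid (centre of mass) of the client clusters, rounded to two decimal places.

The minimiser of Σwᵢ‖p−pᵢ‖² is the weighted centroid p* = (Σwᵢpᵢ)/(Σwᵢ).
Σwᵢ = 854.
Σwᵢxᵢ = 8·8 + 400·7 + 400·4 + 4·7 + 2·4 + 40·2 = 4580.
Σwᵢyᵢ = 8·0 + 400·6 + 400·2 + 4·1 + 2·8 + 40·6 = 3460.
x* = 4580/854 = 5.36, y* = 3460/854 = 4.05.

(5.36, 4.05)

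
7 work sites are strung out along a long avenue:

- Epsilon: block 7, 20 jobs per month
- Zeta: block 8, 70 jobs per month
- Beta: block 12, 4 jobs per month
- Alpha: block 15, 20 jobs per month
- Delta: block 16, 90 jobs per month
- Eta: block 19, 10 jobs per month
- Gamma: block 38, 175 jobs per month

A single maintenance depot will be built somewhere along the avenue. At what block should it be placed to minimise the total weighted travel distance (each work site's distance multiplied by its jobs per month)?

x = 16

For a sum of weighted absolute distances on a line, the optimum is the weighted median (not the mean). Total weight W = 389; half-weight = 194.5.
Sort by position and accumulate weight:
  block 7 (Epsilon, w=20) → cum 20
  block 8 (Zeta, w=70) → cum 90
  block 12 (Beta, w=4) → cum 94
  block 15 (Alpha, w=20) → cum 114
  block 16 (Delta, w=90) → cum 204  ≥ 194.5 → median here
  block 19 (Eta, w=10) → cum 214
  block 38 (Gamma, w=175) → cum 389
Optimal location: block 16.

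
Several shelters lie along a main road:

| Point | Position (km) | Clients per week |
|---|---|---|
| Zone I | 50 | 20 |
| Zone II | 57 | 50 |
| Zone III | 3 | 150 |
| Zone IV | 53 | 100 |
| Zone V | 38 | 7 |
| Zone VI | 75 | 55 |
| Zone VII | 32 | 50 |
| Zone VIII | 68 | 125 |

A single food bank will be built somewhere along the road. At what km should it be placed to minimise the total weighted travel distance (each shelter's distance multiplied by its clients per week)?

x = 53

For a sum of weighted absolute distances on a line, the optimum is the weighted median (not the mean). Total weight W = 557; half-weight = 278.5.
Sort by position and accumulate weight:
  km 3 (Zone III, w=150) → cum 150
  km 32 (Zone VII, w=50) → cum 200
  km 38 (Zone V, w=7) → cum 207
  km 50 (Zone I, w=20) → cum 227
  km 53 (Zone IV, w=100) → cum 327  ≥ 278.5 → median here
  km 57 (Zone II, w=50) → cum 377
  km 68 (Zone VIII, w=125) → cum 502
  km 75 (Zone VI, w=55) → cum 557
Optimal location: km 53.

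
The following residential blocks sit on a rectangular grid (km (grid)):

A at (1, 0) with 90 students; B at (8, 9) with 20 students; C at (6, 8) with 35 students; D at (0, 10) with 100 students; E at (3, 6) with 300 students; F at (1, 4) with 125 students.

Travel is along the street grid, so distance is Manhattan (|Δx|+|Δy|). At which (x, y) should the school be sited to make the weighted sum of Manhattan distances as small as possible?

(3, 6)

Manhattan distance separates: Σwᵢ(|x−xᵢ|+|y−yᵢ|) = Σwᵢ|x−xᵢ| + Σwᵢ|y−yᵢ|, so x and y are optimised independently as 1-D weighted medians.
Total weight W = 670; half = 335.
x-coordinate, sorted with cumulative weight:
  x=0 (D, w=100) cum 100
  x=1 (A, w=90) cum 190
  x=1 (F, w=125) cum 315
  x=3 (E, w=300) cum 615  ← median
  x=6 (C, w=35) cum 650
  x=8 (B, w=20) cum 670
⇒ x* = 3
y-coordinate, sorted with cumulative weight:
  y=0 (A, w=90) cum 90
  y=4 (F, w=125) cum 215
  y=6 (E, w=300) cum 515  ← median
  y=8 (C, w=35) cum 550
  y=9 (B, w=20) cum 570
  y=10 (D, w=100) cum 670
⇒ y* = 6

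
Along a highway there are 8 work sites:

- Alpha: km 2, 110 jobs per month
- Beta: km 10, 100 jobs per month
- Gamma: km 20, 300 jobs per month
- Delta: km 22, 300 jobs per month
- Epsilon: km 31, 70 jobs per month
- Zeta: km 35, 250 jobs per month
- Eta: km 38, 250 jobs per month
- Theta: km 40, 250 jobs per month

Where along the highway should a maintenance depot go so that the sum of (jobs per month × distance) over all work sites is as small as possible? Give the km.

x = 31

For a sum of weighted absolute distances on a line, the optimum is the weighted median (not the mean). Total weight W = 1630; half-weight = 815.
Sort by position and accumulate weight:
  km 2 (Alpha, w=110) → cum 110
  km 10 (Beta, w=100) → cum 210
  km 20 (Gamma, w=300) → cum 510
  km 22 (Delta, w=300) → cum 810
  km 31 (Epsilon, w=70) → cum 880  ≥ 815 → median here
  km 35 (Zeta, w=250) → cum 1130
  km 38 (Eta, w=250) → cum 1380
  km 40 (Theta, w=250) → cum 1630
Optimal location: km 31.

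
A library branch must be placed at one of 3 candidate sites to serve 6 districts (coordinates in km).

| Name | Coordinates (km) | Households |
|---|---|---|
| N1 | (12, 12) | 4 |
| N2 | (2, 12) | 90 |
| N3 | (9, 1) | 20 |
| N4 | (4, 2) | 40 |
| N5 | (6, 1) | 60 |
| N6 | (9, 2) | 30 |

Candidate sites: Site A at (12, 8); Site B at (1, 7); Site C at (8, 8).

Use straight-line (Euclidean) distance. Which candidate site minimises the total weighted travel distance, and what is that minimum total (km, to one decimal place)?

Site B, total 1692.1 km

Total weighted distance at each candidate:
  Site A (12, 8): total = 2292.1
  Site B (1, 7): total = 1692.1
  Site C (8, 8): total = 1720.8
Minimum is at Site B with total 1692.1 km.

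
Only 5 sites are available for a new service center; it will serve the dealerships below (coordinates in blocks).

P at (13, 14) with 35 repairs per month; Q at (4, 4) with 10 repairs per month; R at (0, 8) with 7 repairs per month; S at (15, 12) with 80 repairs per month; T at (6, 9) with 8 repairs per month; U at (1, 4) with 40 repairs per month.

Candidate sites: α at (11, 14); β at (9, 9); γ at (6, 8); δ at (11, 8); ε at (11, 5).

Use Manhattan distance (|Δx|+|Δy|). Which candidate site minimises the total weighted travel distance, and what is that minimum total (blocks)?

δ, total 1715 blocks

Total weighted distance at each candidate:
  α (11, 14): total = 1719
  β (9, 9): total = 1749
  γ (6, 8): total = 1965
  δ (11, 8): total = 1715
  ε (11, 5): total = 1955
Minimum is at δ with total 1715 blocks.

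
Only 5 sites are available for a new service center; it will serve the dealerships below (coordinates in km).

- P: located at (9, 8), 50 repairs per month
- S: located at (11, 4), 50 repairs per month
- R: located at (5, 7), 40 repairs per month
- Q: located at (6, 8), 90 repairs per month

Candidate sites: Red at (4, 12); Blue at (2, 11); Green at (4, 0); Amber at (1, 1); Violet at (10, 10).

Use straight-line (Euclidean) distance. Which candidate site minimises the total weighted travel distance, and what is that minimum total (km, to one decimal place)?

Total weighted distance at each candidate:
  Red (4, 12): total = 1458.1
  Blue (2, 11): total = 1600.9
  Green (4, 0): total = 1899.8
  Amber (1, 1): total = 2116.2
  Violet (10, 10): total = 1051.7
Minimum is at Violet with total 1051.7 km.

Violet, total 1051.7 km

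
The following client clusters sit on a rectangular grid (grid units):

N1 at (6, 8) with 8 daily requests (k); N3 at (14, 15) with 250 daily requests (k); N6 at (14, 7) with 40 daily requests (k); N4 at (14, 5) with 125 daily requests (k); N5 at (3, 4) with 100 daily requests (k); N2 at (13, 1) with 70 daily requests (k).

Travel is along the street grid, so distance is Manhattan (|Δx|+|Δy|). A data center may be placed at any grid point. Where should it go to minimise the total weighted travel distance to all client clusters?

(14, 7)

Manhattan distance separates: Σwᵢ(|x−xᵢ|+|y−yᵢ|) = Σwᵢ|x−xᵢ| + Σwᵢ|y−yᵢ|, so x and y are optimised independently as 1-D weighted medians.
Total weight W = 593; half = 296.5.
x-coordinate, sorted with cumulative weight:
  x=3 (N5, w=100) cum 100
  x=6 (N1, w=8) cum 108
  x=13 (N2, w=70) cum 178
  x=14 (N3, w=250) cum 428  ← median
  x=14 (N6, w=40) cum 468
  x=14 (N4, w=125) cum 593
⇒ x* = 14
y-coordinate, sorted with cumulative weight:
  y=1 (N2, w=70) cum 70
  y=4 (N5, w=100) cum 170
  y=5 (N4, w=125) cum 295
  y=7 (N6, w=40) cum 335  ← median
  y=8 (N1, w=8) cum 343
  y=15 (N3, w=250) cum 593
⇒ y* = 7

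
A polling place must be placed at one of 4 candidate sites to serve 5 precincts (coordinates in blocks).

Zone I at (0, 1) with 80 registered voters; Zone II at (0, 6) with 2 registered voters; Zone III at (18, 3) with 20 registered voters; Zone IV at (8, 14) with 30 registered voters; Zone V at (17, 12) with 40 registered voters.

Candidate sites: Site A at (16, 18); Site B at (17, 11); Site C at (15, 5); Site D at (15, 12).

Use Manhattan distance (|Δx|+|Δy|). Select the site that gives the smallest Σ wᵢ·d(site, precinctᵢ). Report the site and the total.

Site C, total 2492 blocks

Total weighted distance at each candidate:
  Site A (16, 18): total = 3676
  Site B (17, 11): total = 2784
  Site C (15, 5): total = 2492
  Site D (15, 12): total = 2712
Minimum is at Site C with total 2492 blocks.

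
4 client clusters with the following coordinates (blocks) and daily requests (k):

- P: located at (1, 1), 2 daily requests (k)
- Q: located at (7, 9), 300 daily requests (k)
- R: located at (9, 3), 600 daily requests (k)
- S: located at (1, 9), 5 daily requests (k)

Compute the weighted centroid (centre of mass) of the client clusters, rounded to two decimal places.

(8.28, 5.01)

The minimiser of Σwᵢ‖p−pᵢ‖² is the weighted centroid p* = (Σwᵢpᵢ)/(Σwᵢ).
Σwᵢ = 907.
Σwᵢxᵢ = 2·1 + 300·7 + 600·9 + 5·1 = 7507.
Σwᵢyᵢ = 2·1 + 300·9 + 600·3 + 5·9 = 4547.
x* = 7507/907 = 8.28, y* = 4547/907 = 5.01.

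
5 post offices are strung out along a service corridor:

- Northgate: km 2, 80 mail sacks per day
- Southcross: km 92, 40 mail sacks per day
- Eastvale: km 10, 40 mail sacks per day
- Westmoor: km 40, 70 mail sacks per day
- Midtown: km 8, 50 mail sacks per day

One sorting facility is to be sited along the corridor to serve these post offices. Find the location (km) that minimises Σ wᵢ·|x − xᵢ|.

For a sum of weighted absolute distances on a line, the optimum is the weighted median (not the mean). Total weight W = 280; half-weight = 140.
Sort by position and accumulate weight:
  km 2 (Northgate, w=80) → cum 80
  km 8 (Midtown, w=50) → cum 130
  km 10 (Eastvale, w=40) → cum 170  ≥ 140 → median here
  km 40 (Westmoor, w=70) → cum 240
  km 92 (Southcross, w=40) → cum 280
Optimal location: km 10.

x = 10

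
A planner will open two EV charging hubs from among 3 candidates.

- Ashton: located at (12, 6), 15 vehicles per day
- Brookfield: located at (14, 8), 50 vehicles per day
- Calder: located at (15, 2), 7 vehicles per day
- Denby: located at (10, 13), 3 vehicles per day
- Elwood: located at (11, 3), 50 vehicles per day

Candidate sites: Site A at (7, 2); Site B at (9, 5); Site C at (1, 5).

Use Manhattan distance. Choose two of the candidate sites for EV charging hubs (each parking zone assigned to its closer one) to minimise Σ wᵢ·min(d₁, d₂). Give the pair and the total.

{Site A, Site B}, total 743

Evaluate every pair (each demand assigned to the nearer of the two):
  {Site A, Site B}: total = 743
  {Site B, Site C}: total = 750
  {Site A, Site C}: total = 1133
Best pair: {Site A, Site B} with total 743.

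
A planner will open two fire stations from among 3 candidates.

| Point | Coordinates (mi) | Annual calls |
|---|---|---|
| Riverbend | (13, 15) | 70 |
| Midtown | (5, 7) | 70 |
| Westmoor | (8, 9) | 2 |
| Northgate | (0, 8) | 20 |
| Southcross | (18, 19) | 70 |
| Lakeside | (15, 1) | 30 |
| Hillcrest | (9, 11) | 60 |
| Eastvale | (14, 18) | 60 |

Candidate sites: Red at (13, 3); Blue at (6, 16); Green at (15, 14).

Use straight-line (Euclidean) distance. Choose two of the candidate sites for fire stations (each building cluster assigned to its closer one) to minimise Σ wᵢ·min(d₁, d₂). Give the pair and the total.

Evaluate every pair (each demand assigned to the nearer of the two):
  {Red, Green}: total = 2219.7
  {Blue, Green}: total = 2400.4
  {Red, Blue}: total = 3131.0
Best pair: {Red, Green} with total 2219.7.

{Red, Green}, total 2219.7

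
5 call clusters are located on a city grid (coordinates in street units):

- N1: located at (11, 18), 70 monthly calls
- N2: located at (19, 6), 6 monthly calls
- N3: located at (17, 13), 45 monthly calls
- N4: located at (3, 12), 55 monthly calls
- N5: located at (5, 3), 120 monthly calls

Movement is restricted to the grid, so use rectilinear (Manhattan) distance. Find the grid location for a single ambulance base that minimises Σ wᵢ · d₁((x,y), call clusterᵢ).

Manhattan distance separates: Σwᵢ(|x−xᵢ|+|y−yᵢ|) = Σwᵢ|x−xᵢ| + Σwᵢ|y−yᵢ|, so x and y are optimised independently as 1-D weighted medians.
Total weight W = 296; half = 148.
x-coordinate, sorted with cumulative weight:
  x=3 (N4, w=55) cum 55
  x=5 (N5, w=120) cum 175  ← median
  x=11 (N1, w=70) cum 245
  x=17 (N3, w=45) cum 290
  x=19 (N2, w=6) cum 296
⇒ x* = 5
y-coordinate, sorted with cumulative weight:
  y=3 (N5, w=120) cum 120
  y=6 (N2, w=6) cum 126
  y=12 (N4, w=55) cum 181  ← median
  y=13 (N3, w=45) cum 226
  y=18 (N1, w=70) cum 296
⇒ y* = 12

(5, 12)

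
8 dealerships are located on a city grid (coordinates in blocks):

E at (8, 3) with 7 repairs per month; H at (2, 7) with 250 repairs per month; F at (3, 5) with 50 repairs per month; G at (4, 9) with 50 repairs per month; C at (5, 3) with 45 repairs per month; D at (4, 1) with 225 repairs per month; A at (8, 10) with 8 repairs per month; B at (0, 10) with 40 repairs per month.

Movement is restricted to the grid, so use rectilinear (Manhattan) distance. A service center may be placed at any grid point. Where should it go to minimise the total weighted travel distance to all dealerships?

(3, 7)

Manhattan distance separates: Σwᵢ(|x−xᵢ|+|y−yᵢ|) = Σwᵢ|x−xᵢ| + Σwᵢ|y−yᵢ|, so x and y are optimised independently as 1-D weighted medians.
Total weight W = 675; half = 337.5.
x-coordinate, sorted with cumulative weight:
  x=0 (B, w=40) cum 40
  x=2 (H, w=250) cum 290
  x=3 (F, w=50) cum 340  ← median
  x=4 (G, w=50) cum 390
  x=4 (D, w=225) cum 615
  x=5 (C, w=45) cum 660
  x=8 (E, w=7) cum 667
  x=8 (A, w=8) cum 675
⇒ x* = 3
y-coordinate, sorted with cumulative weight:
  y=1 (D, w=225) cum 225
  y=3 (E, w=7) cum 232
  y=3 (C, w=45) cum 277
  y=5 (F, w=50) cum 327
  y=7 (H, w=250) cum 577  ← median
  y=9 (G, w=50) cum 627
  y=10 (A, w=8) cum 635
  y=10 (B, w=40) cum 675
⇒ y* = 7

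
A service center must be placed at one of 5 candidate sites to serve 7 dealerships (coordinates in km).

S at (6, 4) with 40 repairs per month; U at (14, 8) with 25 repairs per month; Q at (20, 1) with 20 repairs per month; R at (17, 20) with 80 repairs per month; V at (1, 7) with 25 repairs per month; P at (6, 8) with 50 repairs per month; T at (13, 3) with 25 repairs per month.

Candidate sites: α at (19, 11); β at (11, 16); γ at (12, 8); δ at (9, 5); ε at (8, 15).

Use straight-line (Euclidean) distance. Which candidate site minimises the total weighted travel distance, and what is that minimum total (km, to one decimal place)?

Total weighted distance at each candidate:
  α (19, 11): total = 3053.0
  β (11, 16): total = 2797.2
  γ (12, 8): total = 2294.7
  δ (9, 5): total = 2396.4
  ε (8, 15): total = 2824.9
Minimum is at γ with total 2294.7 km.

γ, total 2294.7 km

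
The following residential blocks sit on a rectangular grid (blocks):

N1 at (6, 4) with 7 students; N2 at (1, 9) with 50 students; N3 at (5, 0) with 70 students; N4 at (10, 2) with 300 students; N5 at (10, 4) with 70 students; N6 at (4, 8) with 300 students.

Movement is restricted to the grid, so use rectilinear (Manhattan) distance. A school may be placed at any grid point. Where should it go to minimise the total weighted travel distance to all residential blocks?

Manhattan distance separates: Σwᵢ(|x−xᵢ|+|y−yᵢ|) = Σwᵢ|x−xᵢ| + Σwᵢ|y−yᵢ|, so x and y are optimised independently as 1-D weighted medians.
Total weight W = 797; half = 398.5.
x-coordinate, sorted with cumulative weight:
  x=1 (N2, w=50) cum 50
  x=4 (N6, w=300) cum 350
  x=5 (N3, w=70) cum 420  ← median
  x=6 (N1, w=7) cum 427
  x=10 (N4, w=300) cum 727
  x=10 (N5, w=70) cum 797
⇒ x* = 5
y-coordinate, sorted with cumulative weight:
  y=0 (N3, w=70) cum 70
  y=2 (N4, w=300) cum 370
  y=4 (N1, w=7) cum 377
  y=4 (N5, w=70) cum 447  ← median
  y=8 (N6, w=300) cum 747
  y=9 (N2, w=50) cum 797
⇒ y* = 4

(5, 4)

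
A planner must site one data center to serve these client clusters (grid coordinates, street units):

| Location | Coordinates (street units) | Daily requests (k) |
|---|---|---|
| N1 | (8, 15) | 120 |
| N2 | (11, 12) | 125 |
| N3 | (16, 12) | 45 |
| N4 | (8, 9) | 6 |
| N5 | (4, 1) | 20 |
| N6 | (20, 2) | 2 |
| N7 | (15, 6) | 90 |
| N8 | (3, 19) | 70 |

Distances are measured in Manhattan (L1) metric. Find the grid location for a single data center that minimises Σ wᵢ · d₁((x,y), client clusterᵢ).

(11, 12)

Manhattan distance separates: Σwᵢ(|x−xᵢ|+|y−yᵢ|) = Σwᵢ|x−xᵢ| + Σwᵢ|y−yᵢ|, so x and y are optimised independently as 1-D weighted medians.
Total weight W = 478; half = 239.
x-coordinate, sorted with cumulative weight:
  x=3 (N8, w=70) cum 70
  x=4 (N5, w=20) cum 90
  x=8 (N1, w=120) cum 210
  x=8 (N4, w=6) cum 216
  x=11 (N2, w=125) cum 341  ← median
  x=15 (N7, w=90) cum 431
  x=16 (N3, w=45) cum 476
  x=20 (N6, w=2) cum 478
⇒ x* = 11
y-coordinate, sorted with cumulative weight:
  y=1 (N5, w=20) cum 20
  y=2 (N6, w=2) cum 22
  y=6 (N7, w=90) cum 112
  y=9 (N4, w=6) cum 118
  y=12 (N2, w=125) cum 243  ← median
  y=12 (N3, w=45) cum 288
  y=15 (N1, w=120) cum 408
  y=19 (N8, w=70) cum 478
⇒ y* = 12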